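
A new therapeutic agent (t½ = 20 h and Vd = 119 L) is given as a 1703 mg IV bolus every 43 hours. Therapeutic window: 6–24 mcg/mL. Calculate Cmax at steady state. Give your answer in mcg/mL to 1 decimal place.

Over one 43-h interval, 43/20 ≈ 2.15 half-lives elapse, leaving f ≈ 0.2253 of each dose.
Accumulation ratio R = 1/(1 − f) ≈ 1/0.7747 ≈ 1.2908.
Single-dose peak C₀ = D/Vd = 1703/119 ≈ 14.311 mcg/mL.
Steady-state peak Cmax,ss = C₀·R ≈ 14.311 × 1.2908 ≈ 18.473 mcg/mL.
Peak 18.5 mcg/mL vs MTC 24 mcg/mL: below toxic threshold.

18.5 mcg/mL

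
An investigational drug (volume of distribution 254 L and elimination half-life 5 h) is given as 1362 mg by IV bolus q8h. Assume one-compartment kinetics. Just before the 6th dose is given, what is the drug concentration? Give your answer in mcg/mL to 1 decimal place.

2.6 mcg/mL

f = (1/2)^(τ/t½) = (1/2)^(8/5) ≈ 0.3299.
C₀ = D/Vd = 1362/254 ≈ 5.362 mcg/mL.
Before the 6th dose, 5 doses have been given. Superposition: Cmin = C₀·(f + f² + … + f^5).
≈ 5.362 × (0.3299 + 0.1088 + 0.0359 + 0.0118 + 0.0039) ≈ 5.362 × 0.4903 ≈ 2.629 mcg/mL.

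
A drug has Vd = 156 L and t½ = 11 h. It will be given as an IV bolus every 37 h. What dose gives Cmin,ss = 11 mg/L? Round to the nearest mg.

τ/t½ = 37/11 ≈ 3.3636, so f = (1/2)^(37/11) ≈ 0.097150.
Cmin,ss = (D/Vd)·f/(1−f), so D = Cmin,ss·Vd·(1−f)/f.
D = 11 × 156 × (1−f)/f ≈ 11 × 156 × 9.29336 ≈ 15947.41 mg.

15947 mg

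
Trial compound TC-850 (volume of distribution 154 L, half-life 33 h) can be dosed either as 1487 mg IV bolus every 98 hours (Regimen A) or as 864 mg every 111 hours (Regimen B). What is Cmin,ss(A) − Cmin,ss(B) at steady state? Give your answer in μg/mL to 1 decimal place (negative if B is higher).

Regimen A: f = (1/2)^(98/33) ≈ 0.1277; Cmin,ss = (1487/154)·f/(1−f) ≈ 1.414 μg/mL.
Regimen B: f = (1/2)^(111/33) ≈ 0.0972; Cmin,ss = (864/154)·f/(1−f) ≈ 0.604 μg/mL.
Difference ≈ 1.414 − 0.604 ≈ 0.810 μg/mL.

0.8 μg/mL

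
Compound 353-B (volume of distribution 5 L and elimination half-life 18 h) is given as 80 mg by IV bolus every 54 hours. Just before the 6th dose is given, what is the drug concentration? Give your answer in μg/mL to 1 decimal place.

2.3 μg/mL

f = (1/2)^(τ/t½) = (1/2)^(54/18) ≈ 0.1250.
C₀ = D/Vd = 80/5 ≈ 16.000 μg/mL.
Before the 6th dose, 5 doses have been given. Superposition: Cmin = C₀·(f + f² + … + f^5).
≈ 16.000 × (0.1250 + 0.0156 + 0.0020 + 0.0002 + 0.0000) ≈ 16.000 × 0.1428 ≈ 2.285 μg/mL.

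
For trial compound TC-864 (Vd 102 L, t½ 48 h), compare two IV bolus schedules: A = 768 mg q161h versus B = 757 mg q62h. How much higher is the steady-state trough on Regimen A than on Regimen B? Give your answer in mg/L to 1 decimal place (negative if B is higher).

-4.3 mg/L

Regimen A: f = (1/2)^(161/48) ≈ 0.0978; Cmin,ss = (768/102)·f/(1−f) ≈ 0.816 mg/L.
Regimen B: f = (1/2)^(62/48) ≈ 0.4085; Cmin,ss = (757/102)·f/(1−f) ≈ 5.125 mg/L.
Difference ≈ 0.816 − 5.125 ≈ -4.309 mg/L.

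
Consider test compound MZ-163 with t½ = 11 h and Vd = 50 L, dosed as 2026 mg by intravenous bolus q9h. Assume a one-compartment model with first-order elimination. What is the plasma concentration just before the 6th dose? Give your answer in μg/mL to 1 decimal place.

f = (1/2)^(τ/t½) = (1/2)^(9/11) ≈ 0.5672.
C₀ = D/Vd = 2026/50 ≈ 40.520 μg/mL.
Before the 6th dose, 5 doses have been given. Superposition: Cmin = C₀·(f + f² + … + f^5).
≈ 40.520 × (0.5672 + 0.3217 + 0.1825 + 0.1035 + 0.0587) ≈ 40.520 × 1.2336 ≈ 49.985 μg/mL.

50.0 μg/mL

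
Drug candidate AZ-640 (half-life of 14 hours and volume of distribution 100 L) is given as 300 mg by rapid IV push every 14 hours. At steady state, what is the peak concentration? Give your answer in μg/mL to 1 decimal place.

The dosing interval is 1 half-life, so f = 2^(−1) = 0.5.
At steady state, R = 1/(1 − 0.5) = 2/1.
Single-dose peak C₀ = D/Vd = 300/100 = 3 μg/mL.
Steady-state peak Cmax,ss = C₀·R = 3 × 2/1 ≈ 6.000 μg/mL.

6.0 μg/mL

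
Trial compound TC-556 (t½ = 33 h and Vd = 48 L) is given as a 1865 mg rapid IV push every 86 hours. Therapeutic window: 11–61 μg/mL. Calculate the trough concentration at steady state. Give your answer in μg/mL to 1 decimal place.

7.6 μg/mL

Over one 86-h interval, 86/33 ≈ 2.6061 half-lives elapse, leaving f ≈ 0.1642 of each dose.
At steady state, accumulation factor R = 1/(1 − e^(−kτ)) ≈ 1.1965.
Single-dose peak C₀ = D/Vd = 1865/48 ≈ 38.854 μg/mL.
Steady-state peak Cmax,ss = C₀·R ≈ 38.854 × 1.1965 ≈ 46.489 μg/mL.
Steady-state trough Cmin,ss = Cmax,ss·f ≈ 46.489 × 0.1642 ≈ 7.633 μg/mL.
Trough 7.6 μg/mL vs MEC 11 μg/mL: subtherapeutic.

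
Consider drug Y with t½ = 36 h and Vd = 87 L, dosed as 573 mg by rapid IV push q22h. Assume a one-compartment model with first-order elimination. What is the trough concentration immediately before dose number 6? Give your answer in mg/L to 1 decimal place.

11.0 mg/L

f = (1/2)^(τ/t½) = (1/2)^(22/36) ≈ 0.6547.
C₀ = D/Vd = 573/87 ≈ 6.586 mg/L.
Before the 6th dose, 5 doses have been given. Superposition: Cmin = C₀·(f + f² + … + f^5).
≈ 6.586 × (0.6547 + 0.4286 + 0.2806 + 0.1837 + 0.1203) ≈ 6.586 × 1.6679 ≈ 10.985 mg/L.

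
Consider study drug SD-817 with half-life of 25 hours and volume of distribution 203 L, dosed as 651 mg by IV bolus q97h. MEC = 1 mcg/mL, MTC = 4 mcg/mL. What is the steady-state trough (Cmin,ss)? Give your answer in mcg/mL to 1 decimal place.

0.2 mcg/mL

k = ln2/t½ = ln2/25 ≈ 0.027726 h⁻¹; fraction remaining f = e^(−kτ) = e^(−0.027726×97) ≈ 0.0679.
At steady state, accumulation factor R = 1/(1 − e^(−kτ)) ≈ 1.0728.
Each bolus raises the concentration by D/Vd = 651/203 ≈ 3.207 mcg/mL.
Cmax,ss = C₀/(1 − f) ≈ 3.207/0.9321 ≈ 3.441 mcg/mL.
One interval later, Cmin,ss = Cmax,ss·e^(−kτ) ≈ 3.441 × 0.0679 ≈ 0.234 mcg/mL.
Trough 0.2 mcg/mL vs MEC 1 mcg/mL: subtherapeutic.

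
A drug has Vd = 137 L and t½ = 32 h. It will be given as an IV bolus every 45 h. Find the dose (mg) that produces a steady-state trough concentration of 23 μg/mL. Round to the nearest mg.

τ/t½ = 45/32 ≈ 1.4062, so f = (1/2)^(45/32) ≈ 0.377291.
Cmin,ss = (D/Vd)·f/(1−f), so D = Cmin,ss·Vd·(1−f)/f.
D = 23 × 137 × (1−f)/f ≈ 23 × 137 × 1.65047 ≈ 5200.63 mg.

5201 mg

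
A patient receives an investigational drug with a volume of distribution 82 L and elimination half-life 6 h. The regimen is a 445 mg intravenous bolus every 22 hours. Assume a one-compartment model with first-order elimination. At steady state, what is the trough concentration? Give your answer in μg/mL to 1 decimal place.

k = ln2/t½ = ln2/6 ≈ 0.115525 h⁻¹; fraction remaining f = e^(−kτ) = e^(−0.115525×22) ≈ 0.0787.
Single-dose peak C₀ = D/Vd = 445/82 ≈ 5.427 μg/mL.
Steady-state trough Cmin,ss = C₀·f/(1−f) ≈ 5.427 × 0.0787/0.9213 ≈ 0.464 μg/mL.

0.5 μg/mL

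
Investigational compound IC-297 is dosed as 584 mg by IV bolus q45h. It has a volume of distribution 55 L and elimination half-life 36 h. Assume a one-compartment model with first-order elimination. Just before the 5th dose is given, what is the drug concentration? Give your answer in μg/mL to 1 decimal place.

7.5 μg/mL

f = (1/2)^(τ/t½) = (1/2)^(45/36) ≈ 0.4204.
C₀ = D/Vd = 584/55 ≈ 10.618 μg/mL.
Before the 5th dose, 4 doses have been given. Superposition: Cmin = C₀·(f + f² + … + f^4).
≈ 10.618 × (0.4204 + 0.1767 + 0.0743 + 0.0312) ≈ 10.618 × 0.7026 ≈ 7.460 μg/mL.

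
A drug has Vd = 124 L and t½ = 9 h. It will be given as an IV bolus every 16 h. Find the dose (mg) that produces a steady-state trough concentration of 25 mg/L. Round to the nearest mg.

7530 mg

τ/t½ = 16/9 ≈ 1.7778, so f = (1/2)^(16/9) ≈ 0.291632.
Cmin,ss = (D/Vd)·f/(1−f), so D = Cmin,ss·Vd·(1−f)/f.
D = 25 × 124 × (1−f)/f ≈ 25 × 124 × 2.42898 ≈ 7529.84 mg.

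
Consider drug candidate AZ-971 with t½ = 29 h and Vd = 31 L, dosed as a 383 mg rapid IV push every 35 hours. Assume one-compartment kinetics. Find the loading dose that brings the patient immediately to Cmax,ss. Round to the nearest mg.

676 mg

f = (1/2)^(35/29) ≈ 0.433199; accumulation ratio R = 1/(1−f) ≈ 1.76429.
Loading dose to hit Cmax,ss on first dose: D_load = D_maint·R ≈ 383 × 1.76429 ≈ 675.72 mg.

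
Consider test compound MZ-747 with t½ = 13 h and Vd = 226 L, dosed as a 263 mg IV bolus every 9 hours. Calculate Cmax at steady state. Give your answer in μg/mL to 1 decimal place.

3.1 μg/mL

k = ln2/t½ = ln2/13 ≈ 0.053319 h⁻¹; fraction remaining f = e^(−kτ) = e^(−0.053319×9) ≈ 0.6189.
Accumulation ratio R = 1/(1 − f) ≈ 1/0.3811 ≈ 2.6240.
Single-dose peak C₀ = D/Vd = 263/226 ≈ 1.164 μg/mL.
Steady-state peak Cmax,ss = C₀·R ≈ 1.164 × 2.6240 ≈ 3.054 μg/mL.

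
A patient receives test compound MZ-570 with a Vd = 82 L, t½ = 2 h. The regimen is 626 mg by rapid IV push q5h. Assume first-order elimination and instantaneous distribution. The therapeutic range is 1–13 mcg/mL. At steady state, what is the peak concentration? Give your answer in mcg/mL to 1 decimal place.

9.3 mcg/mL

k = ln2/t½ = ln2/2 ≈ 0.346574 h⁻¹; fraction remaining f = e^(−kτ) = e^(−0.346574×5) ≈ 0.1768.
Accumulation ratio R = 1/(1 − f) ≈ 1/0.8232 ≈ 1.2148.
Single-dose peak C₀ = D/Vd = 626/82 ≈ 7.634 mcg/mL.
Steady-state peak Cmax,ss = C₀·R ≈ 7.634 × 1.2148 ≈ 9.274 mcg/mL.
Peak 9.3 mcg/mL vs MTC 13 mcg/mL: below toxic threshold.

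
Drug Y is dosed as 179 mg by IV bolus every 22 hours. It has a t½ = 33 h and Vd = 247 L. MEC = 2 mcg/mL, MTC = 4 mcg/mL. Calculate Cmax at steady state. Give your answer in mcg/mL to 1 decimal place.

Over one 22-h interval, 22/33 ≈ 0.66667 half-lives elapse, leaving f ≈ 0.6300 of each dose.
Accumulation ratio R = 1/(1 − f) ≈ 1/0.3700 ≈ 2.7027.
Each bolus raises the concentration by D/Vd = 179/247 ≈ 0.725 mcg/mL.
Steady-state peak Cmax,ss = C₀·R ≈ 0.725 × 2.7027 ≈ 1.959 mcg/mL.
Peak 2.0 mcg/mL vs MTC 4 mcg/mL: below toxic threshold.

2.0 mcg/mL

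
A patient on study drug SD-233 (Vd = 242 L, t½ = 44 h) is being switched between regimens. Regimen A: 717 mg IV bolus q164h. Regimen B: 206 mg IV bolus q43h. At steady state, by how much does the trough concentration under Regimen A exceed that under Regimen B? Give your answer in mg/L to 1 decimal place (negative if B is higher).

Regimen A: f = (1/2)^(164/44) ≈ 0.0755; Cmin,ss = (717/242)·f/(1−f) ≈ 0.242 mg/L.
Regimen B: f = (1/2)^(43/44) ≈ 0.5079; Cmin,ss = (206/242)·f/(1−f) ≈ 0.879 mg/L.
Difference ≈ 0.242 − 0.879 ≈ -0.637 mg/L.

-0.6 mg/L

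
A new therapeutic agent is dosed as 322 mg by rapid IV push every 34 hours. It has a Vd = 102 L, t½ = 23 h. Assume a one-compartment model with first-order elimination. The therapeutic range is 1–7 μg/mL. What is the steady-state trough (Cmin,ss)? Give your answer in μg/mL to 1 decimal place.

Over one 34-h interval, 34/23 ≈ 1.4783 half-lives elapse, leaving f ≈ 0.3589 of each dose.
Accumulation ratio R = 1/(1 − f) ≈ 1/0.6411 ≈ 1.5598.
Single-dose peak C₀ = D/Vd = 322/102 ≈ 3.157 μg/mL.
Cmax,ss = C₀/(1 − f) ≈ 3.157/0.6411 ≈ 4.924 μg/mL.
One interval later, Cmin,ss = Cmax,ss·e^(−kτ) ≈ 4.924 × 0.3589 ≈ 1.767 μg/mL.
Trough 1.8 μg/mL vs MEC 1 μg/mL: adequate.

1.8 μg/mL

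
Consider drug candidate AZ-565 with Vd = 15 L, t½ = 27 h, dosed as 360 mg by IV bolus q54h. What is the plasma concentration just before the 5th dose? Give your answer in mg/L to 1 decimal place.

f = (1/2)^(τ/t½) = (1/2)^(54/27) ≈ 0.2500.
C₀ = D/Vd = 360/15 ≈ 24.000 mg/L.
Before the 5th dose, 4 doses have been given. Superposition: Cmin = C₀·(f + f² + … + f^4).
≈ 24.000 × (0.2500 + 0.0625 + 0.0156 + 0.0039) ≈ 24.000 × 0.3320 ≈ 7.968 mg/L.

8.0 mg/L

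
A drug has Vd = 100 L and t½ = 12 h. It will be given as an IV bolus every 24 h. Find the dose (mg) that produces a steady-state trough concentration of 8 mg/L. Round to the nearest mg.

τ/t½ = 24/12 ≈ 2, so f = (1/2)^(24/12) ≈ 0.250000.
Cmin,ss = (D/Vd)·f/(1−f), so D = Cmin,ss·Vd·(1−f)/f.
D = 8 × 100 × (1−f)/f ≈ 8 × 100 × 3.00000 ≈ 2400.00 mg.

2400 mg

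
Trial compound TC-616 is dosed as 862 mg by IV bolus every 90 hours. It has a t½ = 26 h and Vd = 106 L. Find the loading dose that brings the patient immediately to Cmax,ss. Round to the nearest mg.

948 mg

f = (1/2)^(90/26) ≈ 0.090776; accumulation ratio R = 1/(1−f) ≈ 1.09984.
Loading dose to hit Cmax,ss on first dose: D_load = D_maint·R ≈ 862 × 1.09984 ≈ 948.06 mg.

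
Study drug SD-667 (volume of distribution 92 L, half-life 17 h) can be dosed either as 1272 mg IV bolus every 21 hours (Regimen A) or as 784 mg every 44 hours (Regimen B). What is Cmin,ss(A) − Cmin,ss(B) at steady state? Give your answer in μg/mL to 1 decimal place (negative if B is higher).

8.5 μg/mL

Regimen A: f = (1/2)^(21/17) ≈ 0.4248; Cmin,ss = (1272/92)·f/(1−f) ≈ 10.211 μg/mL.
Regimen B: f = (1/2)^(44/17) ≈ 0.1663; Cmin,ss = (784/92)·f/(1−f) ≈ 1.700 μg/mL.
Difference ≈ 10.211 − 1.700 ≈ 8.511 μg/mL.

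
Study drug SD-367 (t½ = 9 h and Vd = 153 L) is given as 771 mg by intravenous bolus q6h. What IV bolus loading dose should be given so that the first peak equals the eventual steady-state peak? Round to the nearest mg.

2084 mg

f = (1/2)^(6/9) ≈ 0.629961; accumulation ratio R = 1/(1−f) ≈ 2.70242.
Loading dose to hit Cmax,ss on first dose: D_load = D_maint·R ≈ 771 × 2.70242 ≈ 2083.57 mg.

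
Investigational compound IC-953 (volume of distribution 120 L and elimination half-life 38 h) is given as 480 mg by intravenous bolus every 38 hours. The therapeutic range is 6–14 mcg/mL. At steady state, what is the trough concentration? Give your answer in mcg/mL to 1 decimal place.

4.0 mcg/mL

The dosing interval is 1 half-life, so f = 2^(−1) = 0.5.
At steady state, R = 1/(1 − 0.5) = 2/1.
Single-dose peak C₀ = D/Vd = 480/120 = 4 mcg/mL.
Steady-state peak Cmax,ss = C₀·R = 4 × 2/1 ≈ 8.000 mcg/mL.
Steady-state trough Cmin,ss = Cmax,ss·f ≈ 8.000 × 0.5 ≈ 4.000 mcg/mL.
Trough 4.0 mcg/mL vs MEC 6 mcg/mL: subtherapeutic.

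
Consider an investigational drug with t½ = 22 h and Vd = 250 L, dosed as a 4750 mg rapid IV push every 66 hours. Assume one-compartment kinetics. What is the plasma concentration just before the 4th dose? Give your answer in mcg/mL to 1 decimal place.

f = (1/2)^(τ/t½) = (1/2)^(66/22) ≈ 0.1250.
C₀ = D/Vd = 4750/250 ≈ 19.000 mcg/mL.
Before the 4th dose, 3 doses have been given. Superposition: Cmin = C₀·(f + f² + … + f^3).
≈ 19.000 × (0.1250 + 0.0156 + 0.0020) ≈ 19.000 × 0.1426 ≈ 2.709 mcg/mL.

2.7 mcg/mL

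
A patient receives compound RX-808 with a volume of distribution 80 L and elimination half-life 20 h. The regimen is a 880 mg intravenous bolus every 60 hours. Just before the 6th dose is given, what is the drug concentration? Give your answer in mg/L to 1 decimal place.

f = (1/2)^(τ/t½) = (1/2)^(60/20) ≈ 0.1250.
C₀ = D/Vd = 880/80 ≈ 11.000 mg/L.
Before the 6th dose, 5 doses have been given. Superposition: Cmin = C₀·(f + f² + … + f^5).
≈ 11.000 × (0.1250 + 0.0156 + 0.0020 + 0.0002 + 0.0000) ≈ 11.000 × 0.1428 ≈ 1.571 mg/L.

1.6 mg/L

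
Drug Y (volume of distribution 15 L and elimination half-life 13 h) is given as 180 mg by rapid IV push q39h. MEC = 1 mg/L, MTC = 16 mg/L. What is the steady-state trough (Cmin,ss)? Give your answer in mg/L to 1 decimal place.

τ = 39 h = 3 half-lives, so f = (1/2)^3 = 0.125.
Accumulation ratio R = 1/(1 − f) = 1/0.875 = 8/7.
Single-dose peak C₀ = D/Vd = 180/15 = 12 mg/L.
Steady-state peak Cmax,ss = C₀·R = 12 × 8/7 ≈ 13.714 mg/L.
Steady-state trough Cmin,ss = Cmax,ss·f ≈ 13.714 × 0.125 ≈ 1.714 mg/L.
Trough 1.7 mg/L vs MEC 1 mg/L: adequate.

1.7 mg/L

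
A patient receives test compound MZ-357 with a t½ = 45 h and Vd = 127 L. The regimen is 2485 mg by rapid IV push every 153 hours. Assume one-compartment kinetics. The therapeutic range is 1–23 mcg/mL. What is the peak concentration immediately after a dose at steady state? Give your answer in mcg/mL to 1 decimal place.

Over one 153-h interval, 153/45 ≈ 3.4 half-lives elapse, leaving f ≈ 0.0947 of each dose.
At steady state, accumulation factor R = 1/(1 − e^(−kτ)) ≈ 1.1046.
Each bolus raises the concentration by D/Vd = 2485/127 ≈ 19.567 mcg/mL.
Steady-state peak Cmax,ss = C₀·R ≈ 19.567 × 1.1046 ≈ 21.614 mcg/mL.
Peak 21.6 mcg/mL vs MTC 23 mcg/mL: below toxic threshold.

21.6 mcg/mL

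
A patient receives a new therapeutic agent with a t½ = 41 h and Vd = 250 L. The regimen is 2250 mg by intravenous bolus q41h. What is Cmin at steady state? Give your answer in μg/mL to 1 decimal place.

9.0 μg/mL

The dosing interval is 1 half-life, so f = 2^(−1) = 0.5.
Accumulation ratio R = 1/(1 − f) = 1/0.5 = 2/1.
Single-dose peak C₀ = D/Vd = 2250/250 = 9 μg/mL.
Steady-state peak Cmax,ss = C₀·R = 9 × 2/1 ≈ 18.000 μg/mL.
Steady-state trough Cmin,ss = Cmax,ss·f ≈ 18.000 × 0.5 ≈ 9.000 μg/mL.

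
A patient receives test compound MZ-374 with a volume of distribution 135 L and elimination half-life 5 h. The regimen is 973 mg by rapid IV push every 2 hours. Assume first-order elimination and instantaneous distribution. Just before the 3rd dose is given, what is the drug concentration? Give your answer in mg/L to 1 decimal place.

f = (1/2)^(τ/t½) = (1/2)^(2/5) ≈ 0.7579.
C₀ = D/Vd = 973/135 ≈ 7.207 mg/L.
Before the 3rd dose, 2 doses have been given. Superposition: Cmin = C₀·(f + f²).
≈ 7.207 × (0.7579 + 0.5744) ≈ 7.207 × 1.3323 ≈ 9.602 mg/L.

9.6 mg/L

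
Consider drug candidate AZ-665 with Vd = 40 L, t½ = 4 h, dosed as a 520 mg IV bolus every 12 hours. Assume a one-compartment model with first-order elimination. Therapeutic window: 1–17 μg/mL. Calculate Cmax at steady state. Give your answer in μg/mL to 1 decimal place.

14.9 μg/mL

The dosing interval is 3 half-lives, so f = 2^(−3) = 0.125.
At steady state, R = 1/(1 − 0.125) = 8/7.
Single-dose peak C₀ = D/Vd = 520/40 = 13 μg/mL.
Steady-state peak Cmax,ss = C₀·R = 13 × 8/7 ≈ 14.857 μg/mL.
Peak 14.9 μg/mL vs MTC 17 μg/mL: below toxic threshold.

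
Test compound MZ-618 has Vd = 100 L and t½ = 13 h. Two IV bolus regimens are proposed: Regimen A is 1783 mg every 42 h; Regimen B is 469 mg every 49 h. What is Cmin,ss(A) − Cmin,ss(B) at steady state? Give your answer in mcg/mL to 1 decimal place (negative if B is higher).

1.8 mcg/mL

Regimen A: f = (1/2)^(42/13) ≈ 0.1065; Cmin,ss = (1783/100)·f/(1−f) ≈ 2.125 mcg/mL.
Regimen B: f = (1/2)^(49/13) ≈ 0.0733; Cmin,ss = (469/100)·f/(1−f) ≈ 0.371 mcg/mL.
Difference ≈ 2.125 − 0.371 ≈ 1.754 mcg/mL.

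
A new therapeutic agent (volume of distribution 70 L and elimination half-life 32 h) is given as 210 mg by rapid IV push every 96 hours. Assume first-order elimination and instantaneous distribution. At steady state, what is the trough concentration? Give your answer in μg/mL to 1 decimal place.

0.4 μg/mL

The dosing interval is 3 half-lives, so f = 2^(−3) = 0.125.
Accumulation ratio R = 1/(1 − f) = 1/0.875 = 8/7.
Single-dose peak C₀ = D/Vd = 210/70 = 3 μg/mL.
Steady-state peak Cmax,ss = C₀·R = 3 × 8/7 ≈ 3.429 μg/mL.
Steady-state trough Cmin,ss = Cmax,ss·f ≈ 3.429 × 0.125 ≈ 0.429 μg/mL.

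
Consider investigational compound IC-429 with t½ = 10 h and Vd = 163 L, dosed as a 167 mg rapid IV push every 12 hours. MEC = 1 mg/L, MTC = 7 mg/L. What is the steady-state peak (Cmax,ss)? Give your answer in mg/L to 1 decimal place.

τ/t½ = 12/10 ≈ 1.2, so fraction remaining f = (1/2)^(12/10) ≈ 0.4353.
At steady state, accumulation factor R = 1/(1 − e^(−kτ)) ≈ 1.7709.
Single-dose peak C₀ = D/Vd = 167/163 ≈ 1.025 mg/L.
Steady-state peak Cmax,ss = C₀·R ≈ 1.025 × 1.7709 ≈ 1.815 mg/L.
Peak 1.8 mg/L vs MTC 7 mg/L: below toxic threshold.

1.8 mg/L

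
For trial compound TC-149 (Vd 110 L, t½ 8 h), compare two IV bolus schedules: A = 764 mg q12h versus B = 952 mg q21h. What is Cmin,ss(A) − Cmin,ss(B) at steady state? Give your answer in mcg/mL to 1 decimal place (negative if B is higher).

2.1 mcg/mL

Regimen A: f = (1/2)^(12/8) ≈ 0.3536; Cmin,ss = (764/110)·f/(1−f) ≈ 3.799 mcg/mL.
Regimen B: f = (1/2)^(21/8) ≈ 0.1621; Cmin,ss = (952/110)·f/(1−f) ≈ 1.674 mcg/mL.
Difference ≈ 3.799 − 1.674 ≈ 2.125 mcg/mL.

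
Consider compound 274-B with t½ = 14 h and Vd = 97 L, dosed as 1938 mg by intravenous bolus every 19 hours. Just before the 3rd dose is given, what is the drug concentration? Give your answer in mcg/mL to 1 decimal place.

10.8 mcg/mL

f = (1/2)^(τ/t½) = (1/2)^(19/14) ≈ 0.3904.
C₀ = D/Vd = 1938/97 ≈ 19.979 mcg/mL.
Before the 3rd dose, 2 doses have been given. Superposition: Cmin = C₀·(f + f²).
≈ 19.979 × (0.3904 + 0.1524) ≈ 19.979 × 0.5428 ≈ 10.845 mcg/mL.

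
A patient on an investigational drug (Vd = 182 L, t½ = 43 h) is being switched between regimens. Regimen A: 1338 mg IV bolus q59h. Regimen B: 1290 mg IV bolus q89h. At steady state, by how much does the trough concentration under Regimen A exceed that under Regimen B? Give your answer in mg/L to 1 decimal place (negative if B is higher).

2.4 mg/L

Regimen A: f = (1/2)^(59/43) ≈ 0.3863; Cmin,ss = (1338/182)·f/(1−f) ≈ 4.628 mg/L.
Regimen B: f = (1/2)^(89/43) ≈ 0.2382; Cmin,ss = (1290/182)·f/(1−f) ≈ 2.216 mg/L.
Difference ≈ 4.628 − 2.216 ≈ 2.412 mg/L.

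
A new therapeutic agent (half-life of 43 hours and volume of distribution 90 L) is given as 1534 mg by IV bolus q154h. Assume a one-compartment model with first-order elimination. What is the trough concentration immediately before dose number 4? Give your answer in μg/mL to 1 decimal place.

f = (1/2)^(τ/t½) = (1/2)^(154/43) ≈ 0.0835.
C₀ = D/Vd = 1534/90 ≈ 17.044 μg/mL.
Before the 4th dose, 3 doses have been given. Superposition: Cmin = C₀·(f + f² + … + f^3).
≈ 17.044 × (0.0835 + 0.0070 + 0.0006) ≈ 17.044 × 0.0911 ≈ 1.553 μg/mL.

1.6 μg/mL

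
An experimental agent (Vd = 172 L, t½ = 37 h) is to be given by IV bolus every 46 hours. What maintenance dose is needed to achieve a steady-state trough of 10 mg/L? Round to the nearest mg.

2352 mg

τ/t½ = 46/37 ≈ 1.2432, so f = (1/2)^(46/37) ≈ 0.422422.
Cmin,ss = (D/Vd)·f/(1−f), so D = Cmin,ss·Vd·(1−f)/f.
D = 10 × 172 × (1−f)/f ≈ 10 × 172 × 1.36730 ≈ 2351.76 mg.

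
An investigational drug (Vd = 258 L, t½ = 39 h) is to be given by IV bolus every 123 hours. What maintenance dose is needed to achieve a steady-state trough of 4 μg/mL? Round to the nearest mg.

8153 mg

τ/t½ = 123/39 ≈ 3.1538, so f = (1/2)^(123/39) ≈ 0.112356.
Cmin,ss = (D/Vd)·f/(1−f), so D = Cmin,ss·Vd·(1−f)/f.
D = 4 × 258 × (1−f)/f ≈ 4 × 258 × 7.90028 ≈ 8153.09 mg.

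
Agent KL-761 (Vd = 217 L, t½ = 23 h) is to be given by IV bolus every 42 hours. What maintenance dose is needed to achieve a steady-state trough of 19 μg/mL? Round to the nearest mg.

τ/t½ = 42/23 ≈ 1.8261, so f = (1/2)^(42/23) ≈ 0.282029.
Cmin,ss = (D/Vd)·f/(1−f), so D = Cmin,ss·Vd·(1−f)/f.
D = 19 × 217 × (1−f)/f ≈ 19 × 217 × 2.54573 ≈ 10496.04 mg.

10496 mg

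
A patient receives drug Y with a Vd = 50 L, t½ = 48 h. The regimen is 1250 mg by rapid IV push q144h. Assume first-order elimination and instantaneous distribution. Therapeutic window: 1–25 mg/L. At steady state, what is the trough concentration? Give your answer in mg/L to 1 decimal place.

The dosing interval is 3 half-lives, so f = 2^(−3) = 0.125.
Accumulation ratio R = 1/(1 − f) = 1/0.875 = 8/7.
Single-dose peak C₀ = D/Vd = 1250/50 = 25 mg/L.
Steady-state peak Cmax,ss = C₀·R = 25 × 8/7 ≈ 28.571 mg/L.
Steady-state trough Cmin,ss = Cmax,ss·f ≈ 28.571 × 0.125 ≈ 3.571 mg/L.
Trough 3.6 mg/L vs MEC 1 mg/L: adequate.

3.6 mg/L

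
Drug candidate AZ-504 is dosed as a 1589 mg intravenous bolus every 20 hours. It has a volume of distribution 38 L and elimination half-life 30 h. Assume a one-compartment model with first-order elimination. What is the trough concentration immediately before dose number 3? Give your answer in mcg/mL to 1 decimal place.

f = (1/2)^(τ/t½) = (1/2)^(20/30) ≈ 0.6300.
C₀ = D/Vd = 1589/38 ≈ 41.816 mcg/mL.
Before the 3rd dose, 2 doses have been given. Superposition: Cmin = C₀·(f + f²).
≈ 41.816 × (0.6300 + 0.3969) ≈ 41.816 × 1.0269 ≈ 42.941 mcg/mL.

42.9 mcg/mL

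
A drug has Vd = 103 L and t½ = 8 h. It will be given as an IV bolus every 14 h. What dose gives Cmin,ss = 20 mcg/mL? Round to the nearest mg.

4869 mg

τ/t½ = 14/8 ≈ 1.75, so f = (1/2)^(14/8) ≈ 0.297302.
Cmin,ss = (D/Vd)·f/(1−f), so D = Cmin,ss·Vd·(1−f)/f.
D = 20 × 103 × (1−f)/f ≈ 20 × 103 × 2.36358 ≈ 4868.97 mg.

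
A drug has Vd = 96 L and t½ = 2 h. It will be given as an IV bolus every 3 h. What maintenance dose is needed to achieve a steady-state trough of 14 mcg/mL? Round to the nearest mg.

2457 mg

τ/t½ = 3/2 ≈ 1.5, so f = (1/2)^(3/2) ≈ 0.353553.
Cmin,ss = (D/Vd)·f/(1−f), so D = Cmin,ss·Vd·(1−f)/f.
D = 14 × 96 × (1−f)/f ≈ 14 × 96 × 1.82843 ≈ 2457.41 mg.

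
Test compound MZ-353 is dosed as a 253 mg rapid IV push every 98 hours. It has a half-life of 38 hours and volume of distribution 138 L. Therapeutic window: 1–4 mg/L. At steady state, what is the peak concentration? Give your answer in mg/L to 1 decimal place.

2.2 mg/L

k = ln2/t½ = ln2/38 ≈ 0.018241 h⁻¹; fraction remaining f = e^(−kτ) = e^(−0.018241×98) ≈ 0.1674.
At steady state, accumulation factor R = 1/(1 − e^(−kτ)) ≈ 1.2011.
Single-dose peak C₀ = D/Vd = 253/138 ≈ 1.833 mg/L.
Steady-state peak Cmax,ss = C₀·R ≈ 1.833 × 1.2011 ≈ 2.202 mg/L.
Peak 2.2 mg/L vs MTC 4 mg/L: below toxic threshold.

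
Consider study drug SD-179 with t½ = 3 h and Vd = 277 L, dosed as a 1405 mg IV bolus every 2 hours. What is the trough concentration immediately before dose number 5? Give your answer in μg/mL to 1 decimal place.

7.3 μg/mL

f = (1/2)^(τ/t½) = (1/2)^(2/3) ≈ 0.6300.
C₀ = D/Vd = 1405/277 ≈ 5.072 μg/mL.
Before the 5th dose, 4 doses have been given. Superposition: Cmin = C₀·(f + f² + … + f^4).
≈ 5.072 × (0.6300 + 0.3969 + 0.2500 + 0.1575) ≈ 5.072 × 1.4344 ≈ 7.275 μg/mL.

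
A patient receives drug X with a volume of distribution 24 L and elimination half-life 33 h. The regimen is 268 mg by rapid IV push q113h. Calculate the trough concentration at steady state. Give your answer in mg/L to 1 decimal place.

1.1 mg/L

k = ln2/t½ = ln2/33 ≈ 0.021004 h⁻¹; fraction remaining f = e^(−kτ) = e^(−0.021004×113) ≈ 0.0932.
Accumulation ratio R = 1/(1 − f) ≈ 1/0.9068 ≈ 1.1028.
Single-dose peak C₀ = D/Vd = 268/24 ≈ 11.167 mg/L.
Steady-state peak Cmax,ss = C₀·R ≈ 11.167 × 1.1028 ≈ 12.315 mg/L.
One interval later, Cmin,ss = Cmax,ss·e^(−kτ) ≈ 12.315 × 0.0932 ≈ 1.148 mg/L.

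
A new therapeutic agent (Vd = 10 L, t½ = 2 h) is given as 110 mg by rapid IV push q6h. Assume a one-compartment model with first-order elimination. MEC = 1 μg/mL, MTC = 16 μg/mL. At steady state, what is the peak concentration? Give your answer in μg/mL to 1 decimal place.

The dosing interval is 3 half-lives, so f = 2^(−3) = 0.125.
Accumulation ratio R = 1/(1 − f) = 1/0.875 = 8/7.
Single-dose peak C₀ = D/Vd = 110/10 = 11 μg/mL.
Steady-state peak Cmax,ss = C₀·R = 11 × 8/7 ≈ 12.571 μg/mL.
Peak 12.6 μg/mL vs MTC 16 μg/mL: below toxic threshold.

12.6 μg/mL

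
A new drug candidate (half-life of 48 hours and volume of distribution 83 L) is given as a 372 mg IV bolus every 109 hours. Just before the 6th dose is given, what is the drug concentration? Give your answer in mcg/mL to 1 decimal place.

f = (1/2)^(τ/t½) = (1/2)^(109/48) ≈ 0.2072.
C₀ = D/Vd = 372/83 ≈ 4.482 mcg/mL.
Before the 6th dose, 5 doses have been given. Superposition: Cmin = C₀·(f + f² + … + f^5).
≈ 4.482 × (0.2072 + 0.0429 + 0.0089 + 0.0018 + 0.0004) ≈ 4.482 × 0.2612 ≈ 1.171 mcg/mL.

1.2 mcg/mL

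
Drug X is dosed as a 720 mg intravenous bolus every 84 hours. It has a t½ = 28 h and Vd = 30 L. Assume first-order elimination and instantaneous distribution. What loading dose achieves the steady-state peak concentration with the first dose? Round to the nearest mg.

f = (1/2)^(84/28) ≈ 0.125000; accumulation ratio R = 1/(1−f) ≈ 1.14286.
Loading dose to hit Cmax,ss on first dose: D_load = D_maint·R ≈ 720 × 1.14286 ≈ 822.86 mg.

823 mg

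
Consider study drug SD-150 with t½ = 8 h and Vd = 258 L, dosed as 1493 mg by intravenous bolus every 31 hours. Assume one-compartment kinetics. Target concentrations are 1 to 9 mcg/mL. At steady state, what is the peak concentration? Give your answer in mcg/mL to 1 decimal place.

τ/t½ = 31/8 ≈ 3.875, so fraction remaining f = (1/2)^(31/8) ≈ 0.0682.
Accumulation ratio R = 1/(1 − f) ≈ 1/0.9318 ≈ 1.0732.
Single-dose peak C₀ = D/Vd = 1493/258 ≈ 5.787 mcg/mL.
Cmax,ss = C₀/(1 − f) ≈ 5.787/0.9318 ≈ 6.211 mcg/mL.
Peak 6.2 mcg/mL vs MTC 9 mcg/mL: below toxic threshold.

6.2 mcg/mL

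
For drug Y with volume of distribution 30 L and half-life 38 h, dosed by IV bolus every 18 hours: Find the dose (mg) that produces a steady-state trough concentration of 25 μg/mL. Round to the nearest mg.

τ/t½ = 18/38 ≈ 0.47368, so f = (1/2)^(18/38) ≈ 0.720123.
Cmin,ss = (D/Vd)·f/(1−f), so D = Cmin,ss·Vd·(1−f)/f.
D = 25 × 30 × (1−f)/f ≈ 25 × 30 × 0.38865 ≈ 291.49 mg.

291 mg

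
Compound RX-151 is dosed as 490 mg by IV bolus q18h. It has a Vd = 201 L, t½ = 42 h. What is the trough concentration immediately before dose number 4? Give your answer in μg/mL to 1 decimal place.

4.2 μg/mL

f = (1/2)^(τ/t½) = (1/2)^(18/42) ≈ 0.7430.
C₀ = D/Vd = 490/201 ≈ 2.438 μg/mL.
Before the 4th dose, 3 doses have been given. Superposition: Cmin = C₀·(f + f² + … + f^3).
≈ 2.438 × (0.7430 + 0.5520 + 0.4102) ≈ 2.438 × 1.7052 ≈ 4.157 μg/mL.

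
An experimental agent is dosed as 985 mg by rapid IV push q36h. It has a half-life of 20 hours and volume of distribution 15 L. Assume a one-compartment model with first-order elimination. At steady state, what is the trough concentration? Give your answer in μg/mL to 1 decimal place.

Over one 36-h interval, 36/20 ≈ 1.8 half-lives elapse, leaving f ≈ 0.2872 of each dose.
Accumulation ratio R = 1/(1 − f) ≈ 1/0.7128 ≈ 1.4029.
Single-dose peak C₀ = D/Vd = 985/15 ≈ 65.667 μg/mL.
Steady-state peak Cmax,ss = C₀·R ≈ 65.667 × 1.4029 ≈ 92.124 μg/mL.
Steady-state trough Cmin,ss = Cmax,ss·f ≈ 92.124 × 0.2872 ≈ 26.458 μg/mL.

26.5 μg/mL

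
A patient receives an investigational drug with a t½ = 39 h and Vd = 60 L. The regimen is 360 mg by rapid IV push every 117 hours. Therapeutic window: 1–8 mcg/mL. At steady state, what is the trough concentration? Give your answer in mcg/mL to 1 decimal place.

τ = 117 h = 3 half-lives, so f = (1/2)^3 = 0.125.
Accumulation ratio R = 1/(1 − f) = 1/0.875 = 8/7.
Single-dose peak C₀ = D/Vd = 360/60 = 6 mcg/mL.
Steady-state peak Cmax,ss = C₀·R = 6 × 8/7 ≈ 6.857 mcg/mL.
Steady-state trough Cmin,ss = Cmax,ss·f ≈ 6.857 × 0.125 ≈ 0.857 mcg/mL.
Trough 0.9 mcg/mL vs MEC 1 mcg/mL: subtherapeutic.

0.9 mcg/mL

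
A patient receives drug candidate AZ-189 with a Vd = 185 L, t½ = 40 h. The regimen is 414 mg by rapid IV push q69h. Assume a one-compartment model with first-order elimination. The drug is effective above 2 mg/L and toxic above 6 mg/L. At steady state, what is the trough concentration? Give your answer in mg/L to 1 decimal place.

τ/t½ = 69/40 ≈ 1.725, so fraction remaining f = (1/2)^(69/40) ≈ 0.3025.
At steady state, accumulation factor R = 1/(1 − e^(−kτ)) ≈ 1.4337.
Each bolus raises the concentration by D/Vd = 414/185 ≈ 2.238 mg/L.
Steady-state peak Cmax,ss = C₀·R ≈ 2.238 × 1.4337 ≈ 3.209 mg/L.
One interval later, Cmin,ss = Cmax,ss·e^(−kτ) ≈ 3.209 × 0.3025 ≈ 0.971 mg/L.
Trough 1.0 mg/L vs MEC 2 mg/L: subtherapeutic.

1.0 mg/L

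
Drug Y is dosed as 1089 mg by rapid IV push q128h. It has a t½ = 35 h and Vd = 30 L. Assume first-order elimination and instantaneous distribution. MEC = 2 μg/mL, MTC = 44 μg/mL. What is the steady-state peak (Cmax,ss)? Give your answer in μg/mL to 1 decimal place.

k = ln2/t½ = ln2/35 ≈ 0.019804 h⁻¹; fraction remaining f = e^(−kτ) = e^(−0.019804×128) ≈ 0.0793.
At steady state, accumulation factor R = 1/(1 − e^(−kτ)) ≈ 1.0861.
Each bolus raises the concentration by D/Vd = 1089/30 ≈ 36.300 μg/mL.
Steady-state peak Cmax,ss = C₀·R ≈ 36.300 × 1.0861 ≈ 39.425 μg/mL.
Peak 39.4 μg/mL vs MTC 44 μg/mL: below toxic threshold.

39.4 μg/mL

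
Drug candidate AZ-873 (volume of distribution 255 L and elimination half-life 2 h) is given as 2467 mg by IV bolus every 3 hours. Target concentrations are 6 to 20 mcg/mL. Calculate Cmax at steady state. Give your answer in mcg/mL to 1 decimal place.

15.0 mcg/mL

k = ln2/t½ = ln2/2 ≈ 0.346574 h⁻¹; fraction remaining f = e^(−kτ) = e^(−0.346574×3) ≈ 0.3536.
At steady state, accumulation factor R = 1/(1 − e^(−kτ)) ≈ 1.5470.
Single-dose peak C₀ = D/Vd = 2467/255 ≈ 9.675 mcg/mL.
Steady-state peak Cmax,ss = C₀·R ≈ 9.675 × 1.5470 ≈ 14.967 mcg/mL.
Peak 15.0 mcg/mL vs MTC 20 mcg/mL: below toxic threshold.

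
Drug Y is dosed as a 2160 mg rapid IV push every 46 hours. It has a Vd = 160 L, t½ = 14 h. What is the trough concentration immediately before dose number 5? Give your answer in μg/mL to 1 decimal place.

1.5 μg/mL

f = (1/2)^(τ/t½) = (1/2)^(46/14) ≈ 0.1025.
C₀ = D/Vd = 2160/160 ≈ 13.500 μg/mL.
Before the 5th dose, 4 doses have been given. Superposition: Cmin = C₀·(f + f² + … + f^4).
≈ 13.500 × (0.1025 + 0.0105 + 0.0011 + 0.0001) ≈ 13.500 × 0.1142 ≈ 1.542 μg/mL.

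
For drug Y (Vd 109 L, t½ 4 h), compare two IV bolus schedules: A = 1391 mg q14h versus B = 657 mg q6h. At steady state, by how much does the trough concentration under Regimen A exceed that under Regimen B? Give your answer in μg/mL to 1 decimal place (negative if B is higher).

Regimen A: f = (1/2)^(14/4) ≈ 0.0884; Cmin,ss = (1391/109)·f/(1−f) ≈ 1.238 μg/mL.
Regimen B: f = (1/2)^(6/4) ≈ 0.3536; Cmin,ss = (657/109)·f/(1−f) ≈ 3.297 μg/mL.
Difference ≈ 1.238 − 3.297 ≈ -2.059 μg/mL.

-2.1 μg/mL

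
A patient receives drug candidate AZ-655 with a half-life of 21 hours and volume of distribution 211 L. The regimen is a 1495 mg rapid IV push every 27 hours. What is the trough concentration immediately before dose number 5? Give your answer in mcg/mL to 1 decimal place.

f = (1/2)^(τ/t½) = (1/2)^(27/21) ≈ 0.4102.
C₀ = D/Vd = 1495/211 ≈ 7.085 mcg/mL.
Before the 5th dose, 4 doses have been given. Superposition: Cmin = C₀·(f + f² + … + f^4).
≈ 7.085 × (0.4102 + 0.1683 + 0.0690 + 0.0283) ≈ 7.085 × 0.6758 ≈ 4.788 mcg/mL.

4.8 mcg/mL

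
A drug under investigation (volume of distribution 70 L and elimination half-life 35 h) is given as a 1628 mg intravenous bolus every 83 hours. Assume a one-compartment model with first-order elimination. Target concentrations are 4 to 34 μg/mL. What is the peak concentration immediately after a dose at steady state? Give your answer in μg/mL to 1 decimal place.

k = ln2/t½ = ln2/35 ≈ 0.019804 h⁻¹; fraction remaining f = e^(−kτ) = e^(−0.019804×83) ≈ 0.1933.
At steady state, accumulation factor R = 1/(1 − e^(−kτ)) ≈ 1.2396.
Single-dose peak C₀ = D/Vd = 1628/70 ≈ 23.257 μg/mL.
Steady-state peak Cmax,ss = C₀·R ≈ 23.257 × 1.2396 ≈ 28.829 μg/mL.
Peak 28.8 μg/mL vs MTC 34 μg/mL: below toxic threshold.

28.8 μg/mL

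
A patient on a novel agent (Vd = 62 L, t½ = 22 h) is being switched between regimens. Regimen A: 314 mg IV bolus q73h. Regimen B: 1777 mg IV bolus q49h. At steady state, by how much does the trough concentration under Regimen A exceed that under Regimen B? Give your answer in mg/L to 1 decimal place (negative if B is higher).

-7.2 mg/L

Regimen A: f = (1/2)^(73/22) ≈ 0.1003; Cmin,ss = (314/62)·f/(1−f) ≈ 0.565 mg/L.
Regimen B: f = (1/2)^(49/22) ≈ 0.2136; Cmin,ss = (1777/62)·f/(1−f) ≈ 7.785 mg/L.
Difference ≈ 0.565 − 7.785 ≈ -7.220 mg/L.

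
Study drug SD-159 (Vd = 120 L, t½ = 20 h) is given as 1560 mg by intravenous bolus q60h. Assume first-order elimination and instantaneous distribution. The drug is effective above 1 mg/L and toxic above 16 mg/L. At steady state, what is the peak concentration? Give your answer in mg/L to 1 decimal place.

The dosing interval is 3 half-lives, so f = 2^(−3) = 0.125.
At steady state, R = 1/(1 − 0.125) = 8/7.
Single-dose peak C₀ = D/Vd = 1560/120 = 13 mg/L.
Steady-state peak Cmax,ss = C₀·R = 13 × 8/7 ≈ 14.857 mg/L.
Peak 14.9 mg/L vs MTC 16 mg/L: below toxic threshold.

14.9 mg/L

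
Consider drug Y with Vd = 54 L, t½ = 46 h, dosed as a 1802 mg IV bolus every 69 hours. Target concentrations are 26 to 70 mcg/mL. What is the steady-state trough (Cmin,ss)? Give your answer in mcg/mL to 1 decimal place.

18.3 mcg/mL

τ/t½ = 69/46 ≈ 1.5, so fraction remaining f = (1/2)^(69/46) ≈ 0.3536.
Each bolus raises the concentration by D/Vd = 1802/54 ≈ 33.370 mcg/mL.
Steady-state trough Cmin,ss = C₀·f/(1−f) ≈ 33.370 × 0.3536/0.6464 ≈ 18.254 mcg/mL.
Trough 18.3 mcg/mL vs MEC 26 mcg/mL: subtherapeutic.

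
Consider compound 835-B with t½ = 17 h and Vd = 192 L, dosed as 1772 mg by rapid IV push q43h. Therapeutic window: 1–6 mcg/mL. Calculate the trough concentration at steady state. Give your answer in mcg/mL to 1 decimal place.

1.9 mcg/mL

Over one 43-h interval, 43/17 ≈ 2.5294 half-lives elapse, leaving f ≈ 0.1732 of each dose.
Accumulation ratio R = 1/(1 − f) ≈ 1/0.8268 ≈ 1.2095.
Each bolus raises the concentration by D/Vd = 1772/192 ≈ 9.229 mcg/mL.
Steady-state peak Cmax,ss = C₀·R ≈ 9.229 × 1.2095 ≈ 11.162 mcg/mL.
Steady-state trough Cmin,ss = Cmax,ss·f ≈ 11.162 × 0.1732 ≈ 1.933 mcg/mL.
Trough 1.9 mcg/mL vs MEC 1 mcg/mL: adequate.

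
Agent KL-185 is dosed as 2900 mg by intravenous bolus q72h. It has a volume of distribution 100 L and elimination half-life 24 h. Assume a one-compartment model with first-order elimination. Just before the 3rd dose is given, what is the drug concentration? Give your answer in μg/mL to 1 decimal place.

f = (1/2)^(τ/t½) = (1/2)^(72/24) ≈ 0.1250.
C₀ = D/Vd = 2900/100 ≈ 29.000 μg/mL.
Before the 3rd dose, 2 doses have been given. Superposition: Cmin = C₀·(f + f²).
≈ 29.000 × (0.1250 + 0.0156) ≈ 29.000 × 0.1406 ≈ 4.077 μg/mL.

4.1 μg/mL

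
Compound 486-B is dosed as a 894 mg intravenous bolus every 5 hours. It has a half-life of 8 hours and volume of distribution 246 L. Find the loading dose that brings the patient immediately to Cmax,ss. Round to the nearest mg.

2543 mg

f = (1/2)^(5/8) ≈ 0.648420; accumulation ratio R = 1/(1−f) ≈ 2.84430.
Loading dose to hit Cmax,ss on first dose: D_load = D_maint·R ≈ 894 × 2.84430 ≈ 2542.80 mg.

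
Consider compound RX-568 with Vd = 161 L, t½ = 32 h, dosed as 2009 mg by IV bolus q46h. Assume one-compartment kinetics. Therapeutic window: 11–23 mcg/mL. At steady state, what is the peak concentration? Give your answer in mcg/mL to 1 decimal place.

k = ln2/t½ = ln2/32 ≈ 0.021661 h⁻¹; fraction remaining f = e^(−kτ) = e^(−0.021661×46) ≈ 0.3692.
At steady state, accumulation factor R = 1/(1 − e^(−kτ)) ≈ 1.5853.
Single-dose peak C₀ = D/Vd = 2009/161 ≈ 12.478 mcg/mL.
Steady-state peak Cmax,ss = C₀·R ≈ 12.478 × 1.5853 ≈ 19.781 mcg/mL.
Peak 19.8 mcg/mL vs MTC 23 mcg/mL: below toxic threshold.

19.8 mcg/mL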